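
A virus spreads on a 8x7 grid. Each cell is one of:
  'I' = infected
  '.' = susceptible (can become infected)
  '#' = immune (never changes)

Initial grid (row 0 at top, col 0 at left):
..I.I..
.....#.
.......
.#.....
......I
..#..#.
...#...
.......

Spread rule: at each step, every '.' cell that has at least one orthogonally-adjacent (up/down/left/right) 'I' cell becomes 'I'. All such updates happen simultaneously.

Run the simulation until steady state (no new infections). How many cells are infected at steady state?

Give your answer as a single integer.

Step 0 (initial): 3 infected
Step 1: +8 new -> 11 infected
Step 2: +10 new -> 21 infected
Step 3: +11 new -> 32 infected
Step 4: +6 new -> 38 infected
Step 5: +3 new -> 41 infected
Step 6: +3 new -> 44 infected
Step 7: +3 new -> 47 infected
Step 8: +3 new -> 50 infected
Step 9: +1 new -> 51 infected
Step 10: +0 new -> 51 infected

Answer: 51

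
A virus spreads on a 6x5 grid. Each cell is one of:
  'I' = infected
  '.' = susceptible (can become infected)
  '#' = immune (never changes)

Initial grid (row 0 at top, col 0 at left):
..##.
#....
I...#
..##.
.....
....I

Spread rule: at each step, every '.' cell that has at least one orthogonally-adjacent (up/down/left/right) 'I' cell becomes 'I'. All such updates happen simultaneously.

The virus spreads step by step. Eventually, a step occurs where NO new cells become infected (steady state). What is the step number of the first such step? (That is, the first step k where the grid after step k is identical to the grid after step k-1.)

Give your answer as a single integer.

Answer: 7

Derivation:
Step 0 (initial): 2 infected
Step 1: +4 new -> 6 infected
Step 2: +7 new -> 13 infected
Step 3: +7 new -> 20 infected
Step 4: +2 new -> 22 infected
Step 5: +1 new -> 23 infected
Step 6: +1 new -> 24 infected
Step 7: +0 new -> 24 infected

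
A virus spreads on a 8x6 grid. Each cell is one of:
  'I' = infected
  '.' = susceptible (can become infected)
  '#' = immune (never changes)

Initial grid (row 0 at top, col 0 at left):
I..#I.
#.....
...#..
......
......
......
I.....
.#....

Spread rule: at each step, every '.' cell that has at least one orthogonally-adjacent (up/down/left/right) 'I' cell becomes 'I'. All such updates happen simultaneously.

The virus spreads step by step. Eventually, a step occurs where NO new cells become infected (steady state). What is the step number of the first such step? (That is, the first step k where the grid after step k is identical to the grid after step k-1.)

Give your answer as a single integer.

Step 0 (initial): 3 infected
Step 1: +6 new -> 9 infected
Step 2: +8 new -> 17 infected
Step 3: +9 new -> 26 infected
Step 4: +10 new -> 36 infected
Step 5: +6 new -> 42 infected
Step 6: +2 new -> 44 infected
Step 7: +0 new -> 44 infected

Answer: 7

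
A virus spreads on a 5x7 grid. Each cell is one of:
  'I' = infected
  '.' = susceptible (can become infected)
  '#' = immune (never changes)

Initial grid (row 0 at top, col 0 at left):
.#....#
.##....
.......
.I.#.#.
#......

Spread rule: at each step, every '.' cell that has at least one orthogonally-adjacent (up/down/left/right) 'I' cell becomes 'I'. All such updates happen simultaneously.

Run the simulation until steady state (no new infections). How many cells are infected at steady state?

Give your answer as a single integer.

Step 0 (initial): 1 infected
Step 1: +4 new -> 5 infected
Step 2: +3 new -> 8 infected
Step 3: +3 new -> 11 infected
Step 4: +4 new -> 15 infected
Step 5: +5 new -> 20 infected
Step 6: +5 new -> 25 infected
Step 7: +3 new -> 28 infected
Step 8: +0 new -> 28 infected

Answer: 28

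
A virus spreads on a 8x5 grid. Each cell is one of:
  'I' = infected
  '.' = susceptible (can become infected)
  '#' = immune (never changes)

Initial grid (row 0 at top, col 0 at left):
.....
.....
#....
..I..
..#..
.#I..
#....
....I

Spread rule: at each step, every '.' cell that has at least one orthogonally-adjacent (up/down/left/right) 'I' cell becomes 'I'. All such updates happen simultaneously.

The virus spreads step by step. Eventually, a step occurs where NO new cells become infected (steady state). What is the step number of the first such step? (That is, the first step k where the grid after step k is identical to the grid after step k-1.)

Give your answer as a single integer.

Step 0 (initial): 3 infected
Step 1: +7 new -> 10 infected
Step 2: +11 new -> 21 infected
Step 3: +7 new -> 28 infected
Step 4: +6 new -> 34 infected
Step 5: +2 new -> 36 infected
Step 6: +0 new -> 36 infected

Answer: 6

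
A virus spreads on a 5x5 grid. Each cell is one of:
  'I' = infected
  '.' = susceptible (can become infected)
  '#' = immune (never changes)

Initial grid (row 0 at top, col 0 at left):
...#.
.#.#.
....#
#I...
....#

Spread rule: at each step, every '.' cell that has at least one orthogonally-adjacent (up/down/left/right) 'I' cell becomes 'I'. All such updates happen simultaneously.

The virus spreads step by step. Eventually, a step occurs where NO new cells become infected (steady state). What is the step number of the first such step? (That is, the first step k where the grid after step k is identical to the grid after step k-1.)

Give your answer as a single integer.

Step 0 (initial): 1 infected
Step 1: +3 new -> 4 infected
Step 2: +5 new -> 9 infected
Step 3: +5 new -> 14 infected
Step 4: +2 new -> 16 infected
Step 5: +1 new -> 17 infected
Step 6: +0 new -> 17 infected

Answer: 6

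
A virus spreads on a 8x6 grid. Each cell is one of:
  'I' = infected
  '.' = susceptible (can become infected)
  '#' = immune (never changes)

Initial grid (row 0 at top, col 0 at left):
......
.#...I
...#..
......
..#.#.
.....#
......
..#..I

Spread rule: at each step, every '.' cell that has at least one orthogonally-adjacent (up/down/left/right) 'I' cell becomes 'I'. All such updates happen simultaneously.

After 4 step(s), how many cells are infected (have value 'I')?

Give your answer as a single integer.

Answer: 24

Derivation:
Step 0 (initial): 2 infected
Step 1: +5 new -> 7 infected
Step 2: +6 new -> 13 infected
Step 3: +6 new -> 19 infected
Step 4: +5 new -> 24 infected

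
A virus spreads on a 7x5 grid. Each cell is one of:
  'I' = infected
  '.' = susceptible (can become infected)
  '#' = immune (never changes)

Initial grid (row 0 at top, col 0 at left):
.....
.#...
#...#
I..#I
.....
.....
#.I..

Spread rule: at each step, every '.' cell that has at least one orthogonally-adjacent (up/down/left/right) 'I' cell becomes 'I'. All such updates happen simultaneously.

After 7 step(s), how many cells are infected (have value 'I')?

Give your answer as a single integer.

Answer: 29

Derivation:
Step 0 (initial): 3 infected
Step 1: +6 new -> 9 infected
Step 2: +10 new -> 19 infected
Step 3: +1 new -> 20 infected
Step 4: +2 new -> 22 infected
Step 5: +2 new -> 24 infected
Step 6: +3 new -> 27 infected
Step 7: +2 new -> 29 infected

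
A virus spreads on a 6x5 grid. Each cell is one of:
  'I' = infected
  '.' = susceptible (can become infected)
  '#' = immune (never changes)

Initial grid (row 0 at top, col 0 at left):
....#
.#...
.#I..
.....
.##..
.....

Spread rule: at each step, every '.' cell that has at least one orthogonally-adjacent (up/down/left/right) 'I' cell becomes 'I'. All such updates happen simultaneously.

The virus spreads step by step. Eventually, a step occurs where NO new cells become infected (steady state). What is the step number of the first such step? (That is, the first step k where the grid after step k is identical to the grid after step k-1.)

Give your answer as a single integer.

Step 0 (initial): 1 infected
Step 1: +3 new -> 4 infected
Step 2: +5 new -> 9 infected
Step 3: +6 new -> 15 infected
Step 4: +5 new -> 20 infected
Step 5: +4 new -> 24 infected
Step 6: +1 new -> 25 infected
Step 7: +0 new -> 25 infected

Answer: 7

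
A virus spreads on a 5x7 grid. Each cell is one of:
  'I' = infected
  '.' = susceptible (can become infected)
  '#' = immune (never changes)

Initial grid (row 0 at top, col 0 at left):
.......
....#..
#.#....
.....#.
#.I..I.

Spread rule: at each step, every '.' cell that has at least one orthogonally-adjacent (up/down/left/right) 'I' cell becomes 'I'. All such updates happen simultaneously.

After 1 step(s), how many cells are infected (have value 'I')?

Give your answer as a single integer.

Answer: 7

Derivation:
Step 0 (initial): 2 infected
Step 1: +5 new -> 7 infected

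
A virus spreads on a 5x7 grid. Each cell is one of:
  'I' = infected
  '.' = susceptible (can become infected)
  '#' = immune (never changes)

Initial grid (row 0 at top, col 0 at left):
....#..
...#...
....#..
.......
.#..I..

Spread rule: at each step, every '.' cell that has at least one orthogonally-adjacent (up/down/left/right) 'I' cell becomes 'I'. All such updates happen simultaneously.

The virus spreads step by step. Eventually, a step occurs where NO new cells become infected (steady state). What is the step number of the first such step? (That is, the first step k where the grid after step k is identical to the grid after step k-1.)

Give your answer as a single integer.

Step 0 (initial): 1 infected
Step 1: +3 new -> 4 infected
Step 2: +4 new -> 8 infected
Step 3: +4 new -> 12 infected
Step 4: +4 new -> 16 infected
Step 5: +6 new -> 22 infected
Step 6: +5 new -> 27 infected
Step 7: +3 new -> 30 infected
Step 8: +1 new -> 31 infected
Step 9: +0 new -> 31 infected

Answer: 9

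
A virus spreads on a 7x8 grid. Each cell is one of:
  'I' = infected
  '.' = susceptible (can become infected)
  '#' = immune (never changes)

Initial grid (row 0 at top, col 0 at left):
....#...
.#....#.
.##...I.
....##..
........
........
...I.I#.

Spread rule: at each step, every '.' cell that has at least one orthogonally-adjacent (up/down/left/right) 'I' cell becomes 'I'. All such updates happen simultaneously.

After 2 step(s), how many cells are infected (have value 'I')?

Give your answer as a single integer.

Step 0 (initial): 3 infected
Step 1: +7 new -> 10 infected
Step 2: +11 new -> 21 infected

Answer: 21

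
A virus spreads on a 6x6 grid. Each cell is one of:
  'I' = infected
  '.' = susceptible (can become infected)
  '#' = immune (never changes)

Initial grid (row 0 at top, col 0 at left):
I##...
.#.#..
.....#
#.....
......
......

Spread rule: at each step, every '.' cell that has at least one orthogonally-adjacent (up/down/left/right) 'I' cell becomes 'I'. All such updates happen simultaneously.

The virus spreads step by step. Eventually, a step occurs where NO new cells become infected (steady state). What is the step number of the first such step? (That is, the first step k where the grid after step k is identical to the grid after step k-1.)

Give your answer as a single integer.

Step 0 (initial): 1 infected
Step 1: +1 new -> 2 infected
Step 2: +1 new -> 3 infected
Step 3: +1 new -> 4 infected
Step 4: +2 new -> 6 infected
Step 5: +4 new -> 10 infected
Step 6: +5 new -> 15 infected
Step 7: +5 new -> 20 infected
Step 8: +5 new -> 25 infected
Step 9: +4 new -> 29 infected
Step 10: +1 new -> 30 infected
Step 11: +0 new -> 30 infected

Answer: 11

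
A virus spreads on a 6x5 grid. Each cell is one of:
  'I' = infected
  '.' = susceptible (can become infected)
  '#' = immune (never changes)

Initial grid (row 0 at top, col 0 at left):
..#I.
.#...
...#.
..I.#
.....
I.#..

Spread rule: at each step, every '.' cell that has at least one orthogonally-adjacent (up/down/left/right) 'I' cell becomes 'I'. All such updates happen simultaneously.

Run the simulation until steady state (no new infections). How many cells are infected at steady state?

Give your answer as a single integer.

Step 0 (initial): 3 infected
Step 1: +8 new -> 11 infected
Step 2: +6 new -> 17 infected
Step 3: +4 new -> 21 infected
Step 4: +2 new -> 23 infected
Step 5: +1 new -> 24 infected
Step 6: +1 new -> 25 infected
Step 7: +0 new -> 25 infected

Answer: 25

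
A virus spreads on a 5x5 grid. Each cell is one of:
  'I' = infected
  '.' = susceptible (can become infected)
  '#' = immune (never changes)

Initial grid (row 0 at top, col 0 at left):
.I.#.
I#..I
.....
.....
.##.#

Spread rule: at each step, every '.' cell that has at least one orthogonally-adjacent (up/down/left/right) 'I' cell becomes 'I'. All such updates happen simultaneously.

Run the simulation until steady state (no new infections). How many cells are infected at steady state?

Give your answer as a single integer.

Step 0 (initial): 3 infected
Step 1: +6 new -> 9 infected
Step 2: +5 new -> 14 infected
Step 3: +4 new -> 18 infected
Step 4: +2 new -> 20 infected
Step 5: +0 new -> 20 infected

Answer: 20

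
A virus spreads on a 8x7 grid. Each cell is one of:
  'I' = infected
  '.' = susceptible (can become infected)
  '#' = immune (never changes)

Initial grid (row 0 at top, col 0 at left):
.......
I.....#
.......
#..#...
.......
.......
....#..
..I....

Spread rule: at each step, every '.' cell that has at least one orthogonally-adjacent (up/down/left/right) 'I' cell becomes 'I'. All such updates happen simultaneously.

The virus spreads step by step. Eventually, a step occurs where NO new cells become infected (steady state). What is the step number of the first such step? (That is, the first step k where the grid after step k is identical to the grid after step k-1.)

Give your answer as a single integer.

Answer: 9

Derivation:
Step 0 (initial): 2 infected
Step 1: +6 new -> 8 infected
Step 2: +8 new -> 16 infected
Step 3: +9 new -> 25 infected
Step 4: +10 new -> 35 infected
Step 5: +7 new -> 42 infected
Step 6: +5 new -> 47 infected
Step 7: +4 new -> 51 infected
Step 8: +1 new -> 52 infected
Step 9: +0 new -> 52 infected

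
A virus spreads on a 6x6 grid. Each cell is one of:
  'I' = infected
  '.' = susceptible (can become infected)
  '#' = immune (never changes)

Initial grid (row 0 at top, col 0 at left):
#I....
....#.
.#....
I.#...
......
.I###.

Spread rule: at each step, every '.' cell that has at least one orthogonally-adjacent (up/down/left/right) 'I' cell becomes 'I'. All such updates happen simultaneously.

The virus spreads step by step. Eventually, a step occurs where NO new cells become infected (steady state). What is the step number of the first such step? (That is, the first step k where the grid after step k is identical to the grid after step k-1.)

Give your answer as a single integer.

Answer: 7

Derivation:
Step 0 (initial): 3 infected
Step 1: +7 new -> 10 infected
Step 2: +4 new -> 14 infected
Step 3: +4 new -> 18 infected
Step 4: +4 new -> 22 infected
Step 5: +4 new -> 26 infected
Step 6: +3 new -> 29 infected
Step 7: +0 new -> 29 infected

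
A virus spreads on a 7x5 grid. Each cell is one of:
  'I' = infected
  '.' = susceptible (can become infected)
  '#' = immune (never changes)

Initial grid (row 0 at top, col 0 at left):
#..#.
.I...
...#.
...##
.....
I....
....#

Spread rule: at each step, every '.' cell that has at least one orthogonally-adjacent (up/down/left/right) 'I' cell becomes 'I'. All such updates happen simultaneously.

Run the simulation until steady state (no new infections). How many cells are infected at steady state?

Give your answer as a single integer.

Answer: 29

Derivation:
Step 0 (initial): 2 infected
Step 1: +7 new -> 9 infected
Step 2: +9 new -> 18 infected
Step 3: +5 new -> 23 infected
Step 4: +5 new -> 28 infected
Step 5: +1 new -> 29 infected
Step 6: +0 new -> 29 infected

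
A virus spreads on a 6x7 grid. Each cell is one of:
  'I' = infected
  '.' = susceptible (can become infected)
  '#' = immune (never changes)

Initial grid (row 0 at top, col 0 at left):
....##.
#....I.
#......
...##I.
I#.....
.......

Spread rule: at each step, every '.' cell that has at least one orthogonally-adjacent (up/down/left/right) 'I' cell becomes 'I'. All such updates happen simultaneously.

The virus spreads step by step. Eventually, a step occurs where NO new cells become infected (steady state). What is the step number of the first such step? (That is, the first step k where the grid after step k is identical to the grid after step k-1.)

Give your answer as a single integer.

Answer: 7

Derivation:
Step 0 (initial): 3 infected
Step 1: +7 new -> 10 infected
Step 2: +9 new -> 19 infected
Step 3: +9 new -> 28 infected
Step 4: +5 new -> 33 infected
Step 5: +1 new -> 34 infected
Step 6: +1 new -> 35 infected
Step 7: +0 new -> 35 infected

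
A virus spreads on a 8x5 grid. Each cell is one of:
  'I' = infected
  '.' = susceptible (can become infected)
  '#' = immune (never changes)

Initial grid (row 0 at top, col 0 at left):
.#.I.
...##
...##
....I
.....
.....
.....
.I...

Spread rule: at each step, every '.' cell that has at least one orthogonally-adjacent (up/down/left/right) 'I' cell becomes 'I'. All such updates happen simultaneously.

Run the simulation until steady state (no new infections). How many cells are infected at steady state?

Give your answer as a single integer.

Answer: 35

Derivation:
Step 0 (initial): 3 infected
Step 1: +7 new -> 10 infected
Step 2: +8 new -> 18 infected
Step 3: +11 new -> 29 infected
Step 4: +4 new -> 33 infected
Step 5: +2 new -> 35 infected
Step 6: +0 new -> 35 infected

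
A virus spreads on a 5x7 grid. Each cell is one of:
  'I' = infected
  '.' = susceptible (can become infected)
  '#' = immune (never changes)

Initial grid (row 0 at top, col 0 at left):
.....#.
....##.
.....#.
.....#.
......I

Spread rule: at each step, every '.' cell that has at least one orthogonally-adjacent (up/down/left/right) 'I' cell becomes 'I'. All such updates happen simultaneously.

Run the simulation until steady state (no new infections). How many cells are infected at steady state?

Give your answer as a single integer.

Step 0 (initial): 1 infected
Step 1: +2 new -> 3 infected
Step 2: +2 new -> 5 infected
Step 3: +3 new -> 8 infected
Step 4: +4 new -> 12 infected
Step 5: +3 new -> 15 infected
Step 6: +4 new -> 19 infected
Step 7: +4 new -> 23 infected
Step 8: +4 new -> 27 infected
Step 9: +2 new -> 29 infected
Step 10: +1 new -> 30 infected
Step 11: +0 new -> 30 infected

Answer: 30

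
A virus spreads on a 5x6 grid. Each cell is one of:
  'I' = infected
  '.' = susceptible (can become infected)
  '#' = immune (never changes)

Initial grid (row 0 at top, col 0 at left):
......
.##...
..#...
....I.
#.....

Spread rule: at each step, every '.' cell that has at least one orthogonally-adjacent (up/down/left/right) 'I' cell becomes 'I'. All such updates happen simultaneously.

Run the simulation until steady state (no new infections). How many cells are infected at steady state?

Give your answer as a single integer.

Step 0 (initial): 1 infected
Step 1: +4 new -> 5 infected
Step 2: +6 new -> 11 infected
Step 3: +5 new -> 16 infected
Step 4: +5 new -> 21 infected
Step 5: +2 new -> 23 infected
Step 6: +2 new -> 25 infected
Step 7: +1 new -> 26 infected
Step 8: +0 new -> 26 infected

Answer: 26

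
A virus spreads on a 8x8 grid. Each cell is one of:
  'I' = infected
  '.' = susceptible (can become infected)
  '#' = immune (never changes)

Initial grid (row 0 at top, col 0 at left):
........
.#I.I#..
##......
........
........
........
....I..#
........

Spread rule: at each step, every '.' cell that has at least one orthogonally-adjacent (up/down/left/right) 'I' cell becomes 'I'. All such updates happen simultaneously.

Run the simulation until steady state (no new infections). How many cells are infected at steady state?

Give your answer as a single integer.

Step 0 (initial): 3 infected
Step 1: +9 new -> 12 infected
Step 2: +14 new -> 26 infected
Step 3: +14 new -> 40 infected
Step 4: +13 new -> 53 infected
Step 5: +6 new -> 59 infected
Step 6: +0 new -> 59 infected

Answer: 59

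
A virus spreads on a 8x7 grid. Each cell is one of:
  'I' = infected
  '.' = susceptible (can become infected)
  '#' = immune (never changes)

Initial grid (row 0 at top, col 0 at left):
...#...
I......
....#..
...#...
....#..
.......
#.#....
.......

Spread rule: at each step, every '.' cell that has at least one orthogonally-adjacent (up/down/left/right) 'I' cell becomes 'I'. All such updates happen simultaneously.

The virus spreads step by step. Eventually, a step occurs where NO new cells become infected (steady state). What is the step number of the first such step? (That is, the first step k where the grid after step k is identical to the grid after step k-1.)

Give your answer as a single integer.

Answer: 13

Derivation:
Step 0 (initial): 1 infected
Step 1: +3 new -> 4 infected
Step 2: +4 new -> 8 infected
Step 3: +5 new -> 13 infected
Step 4: +5 new -> 18 infected
Step 5: +4 new -> 22 infected
Step 6: +6 new -> 28 infected
Step 7: +5 new -> 33 infected
Step 8: +7 new -> 40 infected
Step 9: +4 new -> 44 infected
Step 10: +3 new -> 47 infected
Step 11: +2 new -> 49 infected
Step 12: +1 new -> 50 infected
Step 13: +0 new -> 50 infected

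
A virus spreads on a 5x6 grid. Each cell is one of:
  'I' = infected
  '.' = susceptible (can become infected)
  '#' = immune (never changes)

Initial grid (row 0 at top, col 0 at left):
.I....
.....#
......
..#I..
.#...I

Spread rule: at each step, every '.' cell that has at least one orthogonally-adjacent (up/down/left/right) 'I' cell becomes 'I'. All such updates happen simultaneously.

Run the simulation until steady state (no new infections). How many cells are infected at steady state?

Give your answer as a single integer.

Answer: 27

Derivation:
Step 0 (initial): 3 infected
Step 1: +8 new -> 11 infected
Step 2: +9 new -> 20 infected
Step 3: +4 new -> 24 infected
Step 4: +2 new -> 26 infected
Step 5: +1 new -> 27 infected
Step 6: +0 new -> 27 infected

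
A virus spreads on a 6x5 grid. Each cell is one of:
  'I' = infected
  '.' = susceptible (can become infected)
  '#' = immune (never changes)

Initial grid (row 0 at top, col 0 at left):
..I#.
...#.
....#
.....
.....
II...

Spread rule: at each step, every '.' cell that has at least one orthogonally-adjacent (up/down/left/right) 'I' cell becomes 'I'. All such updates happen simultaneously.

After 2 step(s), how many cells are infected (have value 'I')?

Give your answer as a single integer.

Answer: 15

Derivation:
Step 0 (initial): 3 infected
Step 1: +5 new -> 8 infected
Step 2: +7 new -> 15 infected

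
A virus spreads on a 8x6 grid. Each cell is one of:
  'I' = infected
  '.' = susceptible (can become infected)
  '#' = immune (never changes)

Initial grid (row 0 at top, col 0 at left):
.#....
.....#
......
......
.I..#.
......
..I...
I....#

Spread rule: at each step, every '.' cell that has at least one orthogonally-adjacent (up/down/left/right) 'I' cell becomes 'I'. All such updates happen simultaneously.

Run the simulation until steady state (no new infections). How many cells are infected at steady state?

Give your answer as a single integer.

Step 0 (initial): 3 infected
Step 1: +10 new -> 13 infected
Step 2: +8 new -> 21 infected
Step 3: +7 new -> 28 infected
Step 4: +5 new -> 33 infected
Step 5: +6 new -> 39 infected
Step 6: +3 new -> 42 infected
Step 7: +1 new -> 43 infected
Step 8: +1 new -> 44 infected
Step 9: +0 new -> 44 infected

Answer: 44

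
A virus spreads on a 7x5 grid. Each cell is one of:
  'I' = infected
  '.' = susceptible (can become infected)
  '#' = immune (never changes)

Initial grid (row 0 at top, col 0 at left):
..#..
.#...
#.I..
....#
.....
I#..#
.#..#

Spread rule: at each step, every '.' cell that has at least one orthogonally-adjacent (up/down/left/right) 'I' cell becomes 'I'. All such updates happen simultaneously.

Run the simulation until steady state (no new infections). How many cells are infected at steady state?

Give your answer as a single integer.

Step 0 (initial): 2 infected
Step 1: +6 new -> 8 infected
Step 2: +7 new -> 15 infected
Step 3: +4 new -> 19 infected
Step 4: +4 new -> 23 infected
Step 5: +1 new -> 24 infected
Step 6: +0 new -> 24 infected

Answer: 24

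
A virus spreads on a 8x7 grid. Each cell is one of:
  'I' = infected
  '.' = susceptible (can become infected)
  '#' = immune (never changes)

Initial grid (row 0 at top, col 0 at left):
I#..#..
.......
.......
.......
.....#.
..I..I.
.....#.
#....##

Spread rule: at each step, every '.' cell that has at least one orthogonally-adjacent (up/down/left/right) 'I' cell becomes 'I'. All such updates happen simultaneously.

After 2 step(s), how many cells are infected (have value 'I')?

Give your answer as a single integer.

Answer: 23

Derivation:
Step 0 (initial): 3 infected
Step 1: +7 new -> 10 infected
Step 2: +13 new -> 23 infected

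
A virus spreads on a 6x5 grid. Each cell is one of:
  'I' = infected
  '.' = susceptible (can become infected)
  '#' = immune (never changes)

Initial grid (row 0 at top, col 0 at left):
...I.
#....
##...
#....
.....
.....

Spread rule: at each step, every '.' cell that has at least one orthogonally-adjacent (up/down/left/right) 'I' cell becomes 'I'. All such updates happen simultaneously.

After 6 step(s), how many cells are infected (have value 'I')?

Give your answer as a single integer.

Answer: 23

Derivation:
Step 0 (initial): 1 infected
Step 1: +3 new -> 4 infected
Step 2: +4 new -> 8 infected
Step 3: +5 new -> 13 infected
Step 4: +3 new -> 16 infected
Step 5: +4 new -> 20 infected
Step 6: +3 new -> 23 infected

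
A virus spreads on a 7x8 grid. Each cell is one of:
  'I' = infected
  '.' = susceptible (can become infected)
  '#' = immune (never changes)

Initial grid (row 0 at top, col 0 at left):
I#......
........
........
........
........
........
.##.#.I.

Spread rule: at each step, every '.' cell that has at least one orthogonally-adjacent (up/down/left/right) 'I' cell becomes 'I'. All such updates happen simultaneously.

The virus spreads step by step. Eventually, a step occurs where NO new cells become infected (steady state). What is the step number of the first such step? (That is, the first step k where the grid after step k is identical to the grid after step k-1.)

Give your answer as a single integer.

Answer: 8

Derivation:
Step 0 (initial): 2 infected
Step 1: +4 new -> 6 infected
Step 2: +5 new -> 11 infected
Step 3: +7 new -> 18 infected
Step 4: +10 new -> 28 infected
Step 5: +13 new -> 41 infected
Step 6: +9 new -> 50 infected
Step 7: +2 new -> 52 infected
Step 8: +0 new -> 52 infected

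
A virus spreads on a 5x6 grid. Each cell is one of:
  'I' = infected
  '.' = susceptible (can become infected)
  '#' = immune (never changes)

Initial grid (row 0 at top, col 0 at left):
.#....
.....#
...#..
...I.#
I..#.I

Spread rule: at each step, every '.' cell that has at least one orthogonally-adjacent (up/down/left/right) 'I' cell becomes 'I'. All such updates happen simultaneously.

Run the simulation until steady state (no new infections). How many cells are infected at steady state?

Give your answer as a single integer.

Answer: 25

Derivation:
Step 0 (initial): 3 infected
Step 1: +5 new -> 8 infected
Step 2: +5 new -> 13 infected
Step 3: +5 new -> 18 infected
Step 4: +5 new -> 23 infected
Step 5: +2 new -> 25 infected
Step 6: +0 new -> 25 infected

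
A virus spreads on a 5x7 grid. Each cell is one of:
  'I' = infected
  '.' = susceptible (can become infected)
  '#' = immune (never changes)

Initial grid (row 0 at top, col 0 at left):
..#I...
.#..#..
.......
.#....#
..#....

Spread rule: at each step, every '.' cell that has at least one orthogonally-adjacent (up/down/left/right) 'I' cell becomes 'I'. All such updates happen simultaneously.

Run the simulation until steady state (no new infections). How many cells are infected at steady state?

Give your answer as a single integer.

Step 0 (initial): 1 infected
Step 1: +2 new -> 3 infected
Step 2: +3 new -> 6 infected
Step 3: +5 new -> 11 infected
Step 4: +6 new -> 17 infected
Step 5: +4 new -> 21 infected
Step 6: +3 new -> 24 infected
Step 7: +3 new -> 27 infected
Step 8: +2 new -> 29 infected
Step 9: +0 new -> 29 infected

Answer: 29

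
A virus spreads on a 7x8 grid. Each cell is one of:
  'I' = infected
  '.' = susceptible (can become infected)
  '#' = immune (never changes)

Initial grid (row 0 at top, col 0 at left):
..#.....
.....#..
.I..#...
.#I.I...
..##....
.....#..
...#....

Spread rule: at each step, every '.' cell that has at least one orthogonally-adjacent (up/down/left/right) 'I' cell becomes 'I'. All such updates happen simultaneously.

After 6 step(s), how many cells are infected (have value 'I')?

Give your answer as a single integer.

Answer: 48

Derivation:
Step 0 (initial): 3 infected
Step 1: +6 new -> 9 infected
Step 2: +9 new -> 18 infected
Step 3: +8 new -> 26 infected
Step 4: +10 new -> 36 infected
Step 5: +8 new -> 44 infected
Step 6: +4 new -> 48 infected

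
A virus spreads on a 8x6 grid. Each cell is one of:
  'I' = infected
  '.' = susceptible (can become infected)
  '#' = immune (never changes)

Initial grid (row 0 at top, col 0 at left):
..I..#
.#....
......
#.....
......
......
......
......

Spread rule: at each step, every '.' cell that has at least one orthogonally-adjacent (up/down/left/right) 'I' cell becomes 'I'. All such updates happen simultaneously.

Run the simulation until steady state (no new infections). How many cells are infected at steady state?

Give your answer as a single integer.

Answer: 45

Derivation:
Step 0 (initial): 1 infected
Step 1: +3 new -> 4 infected
Step 2: +4 new -> 8 infected
Step 3: +5 new -> 13 infected
Step 4: +6 new -> 19 infected
Step 5: +5 new -> 24 infected
Step 6: +6 new -> 30 infected
Step 7: +6 new -> 36 infected
Step 8: +5 new -> 41 infected
Step 9: +3 new -> 44 infected
Step 10: +1 new -> 45 infected
Step 11: +0 new -> 45 infected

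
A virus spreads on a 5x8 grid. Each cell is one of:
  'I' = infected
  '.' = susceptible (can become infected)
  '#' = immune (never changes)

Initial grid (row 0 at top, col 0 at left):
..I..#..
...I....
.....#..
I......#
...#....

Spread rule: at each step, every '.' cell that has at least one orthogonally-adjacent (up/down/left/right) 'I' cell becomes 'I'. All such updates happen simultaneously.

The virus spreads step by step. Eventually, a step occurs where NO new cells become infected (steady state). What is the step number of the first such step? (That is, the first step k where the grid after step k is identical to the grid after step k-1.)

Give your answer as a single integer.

Step 0 (initial): 3 infected
Step 1: +8 new -> 11 infected
Step 2: +11 new -> 22 infected
Step 3: +3 new -> 25 infected
Step 4: +5 new -> 30 infected
Step 5: +4 new -> 34 infected
Step 6: +1 new -> 35 infected
Step 7: +1 new -> 36 infected
Step 8: +0 new -> 36 infected

Answer: 8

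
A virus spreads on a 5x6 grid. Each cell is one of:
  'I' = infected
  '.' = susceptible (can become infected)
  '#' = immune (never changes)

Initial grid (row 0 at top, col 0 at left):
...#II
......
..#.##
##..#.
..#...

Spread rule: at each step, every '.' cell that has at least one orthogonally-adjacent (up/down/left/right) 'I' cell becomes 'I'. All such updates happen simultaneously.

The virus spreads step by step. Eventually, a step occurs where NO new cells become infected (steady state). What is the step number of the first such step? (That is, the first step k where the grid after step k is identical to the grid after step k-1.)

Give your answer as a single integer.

Step 0 (initial): 2 infected
Step 1: +2 new -> 4 infected
Step 2: +1 new -> 5 infected
Step 3: +2 new -> 7 infected
Step 4: +3 new -> 10 infected
Step 5: +5 new -> 15 infected
Step 6: +3 new -> 18 infected
Step 7: +1 new -> 19 infected
Step 8: +1 new -> 20 infected
Step 9: +0 new -> 20 infected

Answer: 9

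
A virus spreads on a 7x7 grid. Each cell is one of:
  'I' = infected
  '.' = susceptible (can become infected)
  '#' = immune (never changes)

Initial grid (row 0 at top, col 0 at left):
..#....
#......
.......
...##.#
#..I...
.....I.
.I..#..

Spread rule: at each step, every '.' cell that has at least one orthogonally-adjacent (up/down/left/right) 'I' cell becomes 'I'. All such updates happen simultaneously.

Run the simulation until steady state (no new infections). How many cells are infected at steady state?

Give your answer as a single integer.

Answer: 42

Derivation:
Step 0 (initial): 3 infected
Step 1: +10 new -> 13 infected
Step 2: +8 new -> 21 infected
Step 3: +3 new -> 24 infected
Step 4: +7 new -> 31 infected
Step 5: +6 new -> 37 infected
Step 6: +4 new -> 41 infected
Step 7: +1 new -> 42 infected
Step 8: +0 new -> 42 infected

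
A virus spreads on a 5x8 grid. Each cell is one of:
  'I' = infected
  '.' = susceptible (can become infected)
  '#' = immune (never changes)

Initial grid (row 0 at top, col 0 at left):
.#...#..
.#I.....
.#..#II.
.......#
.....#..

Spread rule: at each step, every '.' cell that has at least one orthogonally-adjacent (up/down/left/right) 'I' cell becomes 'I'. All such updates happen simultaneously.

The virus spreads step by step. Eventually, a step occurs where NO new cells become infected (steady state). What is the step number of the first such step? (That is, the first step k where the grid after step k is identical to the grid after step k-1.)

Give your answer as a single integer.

Answer: 8

Derivation:
Step 0 (initial): 3 infected
Step 1: +8 new -> 11 infected
Step 2: +8 new -> 19 infected
Step 3: +7 new -> 26 infected
Step 4: +3 new -> 29 infected
Step 5: +2 new -> 31 infected
Step 6: +1 new -> 32 infected
Step 7: +1 new -> 33 infected
Step 8: +0 new -> 33 infected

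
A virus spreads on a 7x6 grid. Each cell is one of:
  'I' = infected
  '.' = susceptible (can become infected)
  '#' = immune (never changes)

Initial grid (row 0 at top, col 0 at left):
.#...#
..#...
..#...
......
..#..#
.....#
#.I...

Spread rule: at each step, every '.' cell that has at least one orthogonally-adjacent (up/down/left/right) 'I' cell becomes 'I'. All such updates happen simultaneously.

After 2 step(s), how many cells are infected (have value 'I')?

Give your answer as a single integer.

Step 0 (initial): 1 infected
Step 1: +3 new -> 4 infected
Step 2: +3 new -> 7 infected

Answer: 7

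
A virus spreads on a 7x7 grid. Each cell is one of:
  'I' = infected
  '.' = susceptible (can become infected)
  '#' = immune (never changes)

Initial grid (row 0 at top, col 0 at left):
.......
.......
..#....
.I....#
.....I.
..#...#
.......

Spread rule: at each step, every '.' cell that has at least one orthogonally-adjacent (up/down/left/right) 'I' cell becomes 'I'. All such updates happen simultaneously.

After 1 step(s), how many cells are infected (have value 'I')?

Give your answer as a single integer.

Answer: 10

Derivation:
Step 0 (initial): 2 infected
Step 1: +8 new -> 10 infected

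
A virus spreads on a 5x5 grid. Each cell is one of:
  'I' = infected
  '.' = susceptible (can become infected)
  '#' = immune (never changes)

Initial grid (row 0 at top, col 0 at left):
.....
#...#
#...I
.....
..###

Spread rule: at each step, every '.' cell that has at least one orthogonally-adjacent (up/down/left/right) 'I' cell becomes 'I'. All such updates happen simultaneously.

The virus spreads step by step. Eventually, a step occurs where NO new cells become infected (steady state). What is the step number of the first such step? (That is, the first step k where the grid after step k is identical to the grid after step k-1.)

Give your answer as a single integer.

Step 0 (initial): 1 infected
Step 1: +2 new -> 3 infected
Step 2: +3 new -> 6 infected
Step 3: +4 new -> 10 infected
Step 4: +4 new -> 14 infected
Step 5: +3 new -> 17 infected
Step 6: +2 new -> 19 infected
Step 7: +0 new -> 19 infected

Answer: 7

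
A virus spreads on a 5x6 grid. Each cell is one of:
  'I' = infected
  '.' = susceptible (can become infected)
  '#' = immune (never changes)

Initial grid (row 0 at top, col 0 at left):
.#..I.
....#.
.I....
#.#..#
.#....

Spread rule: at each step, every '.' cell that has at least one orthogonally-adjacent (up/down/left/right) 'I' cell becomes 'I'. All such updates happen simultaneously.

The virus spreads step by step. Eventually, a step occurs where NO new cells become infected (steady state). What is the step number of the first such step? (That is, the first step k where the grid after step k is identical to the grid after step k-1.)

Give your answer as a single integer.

Step 0 (initial): 2 infected
Step 1: +6 new -> 8 infected
Step 2: +6 new -> 14 infected
Step 3: +4 new -> 18 infected
Step 4: +2 new -> 20 infected
Step 5: +2 new -> 22 infected
Step 6: +1 new -> 23 infected
Step 7: +0 new -> 23 infected

Answer: 7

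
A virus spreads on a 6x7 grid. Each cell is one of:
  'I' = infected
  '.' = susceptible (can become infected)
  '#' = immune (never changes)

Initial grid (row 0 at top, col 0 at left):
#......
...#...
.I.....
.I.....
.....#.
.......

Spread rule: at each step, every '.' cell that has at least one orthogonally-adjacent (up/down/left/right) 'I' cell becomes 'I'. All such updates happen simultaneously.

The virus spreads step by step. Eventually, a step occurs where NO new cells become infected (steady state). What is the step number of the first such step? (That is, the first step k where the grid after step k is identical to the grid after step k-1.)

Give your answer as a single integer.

Step 0 (initial): 2 infected
Step 1: +6 new -> 8 infected
Step 2: +8 new -> 16 infected
Step 3: +6 new -> 22 infected
Step 4: +6 new -> 28 infected
Step 5: +5 new -> 33 infected
Step 6: +4 new -> 37 infected
Step 7: +2 new -> 39 infected
Step 8: +0 new -> 39 infected

Answer: 8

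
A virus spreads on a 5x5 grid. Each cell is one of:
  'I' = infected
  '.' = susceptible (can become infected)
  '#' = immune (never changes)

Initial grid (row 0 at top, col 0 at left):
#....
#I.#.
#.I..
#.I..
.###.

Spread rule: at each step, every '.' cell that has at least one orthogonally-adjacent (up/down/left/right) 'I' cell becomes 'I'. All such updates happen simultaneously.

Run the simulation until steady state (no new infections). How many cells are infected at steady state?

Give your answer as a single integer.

Step 0 (initial): 3 infected
Step 1: +6 new -> 9 infected
Step 2: +3 new -> 12 infected
Step 3: +3 new -> 15 infected
Step 4: +1 new -> 16 infected
Step 5: +0 new -> 16 infected

Answer: 16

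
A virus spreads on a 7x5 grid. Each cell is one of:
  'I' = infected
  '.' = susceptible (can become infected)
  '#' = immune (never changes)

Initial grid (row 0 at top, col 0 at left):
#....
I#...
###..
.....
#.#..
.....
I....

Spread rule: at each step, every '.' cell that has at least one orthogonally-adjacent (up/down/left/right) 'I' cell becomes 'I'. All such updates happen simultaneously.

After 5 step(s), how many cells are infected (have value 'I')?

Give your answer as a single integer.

Step 0 (initial): 2 infected
Step 1: +2 new -> 4 infected
Step 2: +2 new -> 6 infected
Step 3: +3 new -> 9 infected
Step 4: +3 new -> 12 infected
Step 5: +4 new -> 16 infected

Answer: 16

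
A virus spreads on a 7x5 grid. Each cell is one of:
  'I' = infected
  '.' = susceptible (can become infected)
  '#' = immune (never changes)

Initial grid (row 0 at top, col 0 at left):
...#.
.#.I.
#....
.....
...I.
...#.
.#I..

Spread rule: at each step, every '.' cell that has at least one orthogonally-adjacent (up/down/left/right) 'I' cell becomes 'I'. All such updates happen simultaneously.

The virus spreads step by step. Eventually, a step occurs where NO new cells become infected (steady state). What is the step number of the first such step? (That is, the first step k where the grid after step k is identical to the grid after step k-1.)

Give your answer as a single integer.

Step 0 (initial): 3 infected
Step 1: +8 new -> 11 infected
Step 2: +10 new -> 21 infected
Step 3: +5 new -> 26 infected
Step 4: +3 new -> 29 infected
Step 5: +1 new -> 30 infected
Step 6: +0 new -> 30 infected

Answer: 6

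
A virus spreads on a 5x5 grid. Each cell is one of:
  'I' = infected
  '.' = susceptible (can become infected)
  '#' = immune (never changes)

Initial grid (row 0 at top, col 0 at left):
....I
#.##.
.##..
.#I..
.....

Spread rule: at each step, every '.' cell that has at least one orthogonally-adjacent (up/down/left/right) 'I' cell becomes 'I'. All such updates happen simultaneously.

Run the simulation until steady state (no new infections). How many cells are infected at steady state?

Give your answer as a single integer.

Step 0 (initial): 2 infected
Step 1: +4 new -> 6 infected
Step 2: +6 new -> 12 infected
Step 3: +3 new -> 15 infected
Step 4: +3 new -> 18 infected
Step 5: +1 new -> 19 infected
Step 6: +0 new -> 19 infected

Answer: 19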